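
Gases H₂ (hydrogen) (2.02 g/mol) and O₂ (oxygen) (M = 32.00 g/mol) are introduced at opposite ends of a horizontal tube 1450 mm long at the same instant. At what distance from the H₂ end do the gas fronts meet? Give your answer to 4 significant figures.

Distances travelled in equal time are proportional to diffusion rates, so d_H₂/d_O₂ = √(M_O₂/M_H₂) = √(32.00/2.02) = 3.980.
With d_H₂ + d_O₂ = 1450 mm, d_O₂ = 1450/(1 + 3.980) = 291.2 mm.
d_H₂ = 1450 − 291.2 = 1159 mm.

1159 mm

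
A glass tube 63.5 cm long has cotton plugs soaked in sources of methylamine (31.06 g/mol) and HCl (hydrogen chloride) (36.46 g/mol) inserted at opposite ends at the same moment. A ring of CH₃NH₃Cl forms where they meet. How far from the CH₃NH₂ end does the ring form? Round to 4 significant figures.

33.02 cm

Distances travelled in equal time are proportional to diffusion rates, so d_CH₃NH₂/d_HCl = √(M_HCl/M_CH₃NH₂) = √(36.46/31.06) = 1.083.
With d_CH₃NH₂ + d_HCl = 63.5 cm, d_HCl = 63.5/(1 + 1.083) = 30.48 cm.
d_CH₃NH₂ = 63.5 − 30.48 = 33.02 cm.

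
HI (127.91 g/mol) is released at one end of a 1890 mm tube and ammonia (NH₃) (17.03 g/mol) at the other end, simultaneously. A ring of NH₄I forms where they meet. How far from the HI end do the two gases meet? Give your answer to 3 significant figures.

505 mm

In equal time, each gas travels a distance ∝ its rate ∝ 1/√M, so d_HI/d_NH₃ = √(M_NH₃/M_HI) = √(17.03/127.91) = 0.3649.
With d_HI + d_NH₃ = 1890 mm, d_NH₃ = 1890/(1 + 0.3649) = 1385 mm.
d_HI = 1890 − 1385 = 505 mm.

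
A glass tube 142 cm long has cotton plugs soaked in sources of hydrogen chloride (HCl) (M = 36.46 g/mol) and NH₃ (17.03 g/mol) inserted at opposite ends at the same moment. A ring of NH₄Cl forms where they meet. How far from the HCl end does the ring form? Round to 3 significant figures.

In equal time, each gas travels a distance ∝ its rate ∝ 1/√M, so d_HCl/d_NH₃ = √(M_NH₃/M_HCl) = √(17.03/36.46) = 0.6834.
With d_HCl + d_NH₃ = 142 cm, d_NH₃ = 142/(1 + 0.6834) = 84.35 cm.
d_HCl = 142 − 84.35 = 57.6 cm.

57.6 cm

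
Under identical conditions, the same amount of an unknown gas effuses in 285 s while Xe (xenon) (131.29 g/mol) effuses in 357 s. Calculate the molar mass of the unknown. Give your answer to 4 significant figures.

Since effusion rate ∝ 1/√M, t_X/t_Xe = √(M_X/M_Xe).
285/357 = 0.7983 = √(M_X/131.29)
M_X = 131.29 × 0.7983² = 131.29 × 0.6373 = 83.67 g/mol

83.67 g/mol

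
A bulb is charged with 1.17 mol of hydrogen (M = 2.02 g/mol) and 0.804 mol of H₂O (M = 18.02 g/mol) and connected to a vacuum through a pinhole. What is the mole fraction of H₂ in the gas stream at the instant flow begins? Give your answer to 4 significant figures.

0.8130

Effusion rate of each component ∝ n_i/√M_i (partial pressure × 1/√M).
Mole fraction of H₂ in the effusate = (n_H₂/√M_H₂) / (n_H₂/√M_H₂ + n_H₂O/√M_H₂O)
= (1.17/√2.02) / (1.17/√2.02 + 0.804/√18.02) = 0.8232/(0.8232 + 0.1894) = 0.8130.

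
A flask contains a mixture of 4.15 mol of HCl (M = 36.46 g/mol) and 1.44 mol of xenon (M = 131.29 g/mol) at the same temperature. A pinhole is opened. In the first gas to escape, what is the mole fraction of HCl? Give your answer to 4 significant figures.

0.8454

Each component's effusion rate ∝ (its partial pressure)·(1/√M) ∝ n_i/√M_i.
Mole fraction of HCl in the effusate = (n_HCl/√M_HCl) / (n_HCl/√M_HCl + n_Xe/√M_Xe)
= (4.15/√36.46) / (4.15/√36.46 + 1.44/√131.29) = 0.6873/(0.6873 + 0.1257) = 0.8454.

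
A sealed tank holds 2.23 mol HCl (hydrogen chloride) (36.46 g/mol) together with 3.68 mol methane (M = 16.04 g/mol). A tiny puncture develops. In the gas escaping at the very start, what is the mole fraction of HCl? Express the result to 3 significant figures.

Rate_i ∝ x_i/√M_i (Graham's law weighted by mole fraction), so the effusate composition follows n_i/√M_i.
So x_HCl in the escaping gas = (n_HCl/√M_HCl) / Σ(n_i/√M_i)
= (2.23/√36.46) / (2.23/√36.46 + 3.68/√16.04) = 0.3693/(0.3693 + 0.9189) = 0.287.

0.287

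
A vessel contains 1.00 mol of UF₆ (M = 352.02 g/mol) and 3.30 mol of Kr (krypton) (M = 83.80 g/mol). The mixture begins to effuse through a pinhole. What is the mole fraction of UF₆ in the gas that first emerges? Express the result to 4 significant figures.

Effusion rate of each component ∝ n_i/√M_i (partial pressure × 1/√M).
x_UF₆(eff) = (n_UF₆/√M_UF₆) / (n_UF₆/√M_UF₆ + n_Kr/√M_Kr)
= (1.00/√352.02) / (1.00/√352.02 + 3.30/√83.80) = 0.05330/(0.05330 + 0.3605) = 0.1288.

0.1288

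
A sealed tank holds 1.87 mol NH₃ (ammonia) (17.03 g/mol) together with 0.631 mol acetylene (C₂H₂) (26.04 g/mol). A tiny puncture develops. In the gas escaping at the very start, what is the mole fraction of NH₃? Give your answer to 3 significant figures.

0.786

Rate_i ∝ x_i/√M_i (Graham's law weighted by mole fraction), so the effusate composition follows n_i/√M_i.
x_NH₃(eff) = (n_NH₃/√M_NH₃) / (n_NH₃/√M_NH₃ + n_C₂H₂/√M_C₂H₂)
= (1.87/√17.03) / (1.87/√17.03 + 0.631/√26.04) = 0.4531/(0.4531 + 0.1237) = 0.786.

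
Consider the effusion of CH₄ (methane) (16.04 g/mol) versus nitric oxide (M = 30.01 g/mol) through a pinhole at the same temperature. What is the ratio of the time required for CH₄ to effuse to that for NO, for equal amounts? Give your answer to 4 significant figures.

0.7311

Using Graham's law: t_CH₄/t_NO = √(M_CH₄/M_NO) = √(16.04/30.01) = √0.5345 = 0.7311.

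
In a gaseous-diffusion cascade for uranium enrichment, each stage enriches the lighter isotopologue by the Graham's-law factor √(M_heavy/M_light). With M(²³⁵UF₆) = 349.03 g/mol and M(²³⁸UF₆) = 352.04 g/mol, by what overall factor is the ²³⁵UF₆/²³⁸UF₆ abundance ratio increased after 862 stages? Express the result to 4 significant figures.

Overall factor = α^862 with α = √(352.04/349.03), i.e. (352.04/349.03)^(862/2).
= 1.00862^431 = 40.49.

40.49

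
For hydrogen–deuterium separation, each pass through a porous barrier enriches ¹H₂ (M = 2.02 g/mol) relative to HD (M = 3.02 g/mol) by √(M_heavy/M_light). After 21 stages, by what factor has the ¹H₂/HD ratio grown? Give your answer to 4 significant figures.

68.22

The single-stage factor is √(M_heavy/M_light), so 21 stages give [√(3.02/2.02)]^21 = (3.02/2.02)^(21/2).
= 1.49505^(21/2) = 68.22.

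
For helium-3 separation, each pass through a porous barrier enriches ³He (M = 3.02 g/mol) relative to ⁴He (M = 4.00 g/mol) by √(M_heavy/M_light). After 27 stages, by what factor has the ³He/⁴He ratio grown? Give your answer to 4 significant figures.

The single-stage factor is √(M_heavy/M_light), so 27 stages give [√(4.00/3.02)]^27 = (4.00/3.02)^(27/2).
= 1.32450^(27/2) = 44.43.

44.43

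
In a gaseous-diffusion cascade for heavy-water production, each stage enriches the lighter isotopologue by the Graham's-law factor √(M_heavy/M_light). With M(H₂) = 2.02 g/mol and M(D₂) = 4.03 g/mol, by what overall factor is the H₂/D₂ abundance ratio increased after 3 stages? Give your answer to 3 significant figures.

Each stage multiplies the ratio by α = √(4.03/2.02), so after 3 stages the overall factor is α^3 = (4.03/2.02)^(3/2).
= 1.99505^(3/2) = 2.82.

2.82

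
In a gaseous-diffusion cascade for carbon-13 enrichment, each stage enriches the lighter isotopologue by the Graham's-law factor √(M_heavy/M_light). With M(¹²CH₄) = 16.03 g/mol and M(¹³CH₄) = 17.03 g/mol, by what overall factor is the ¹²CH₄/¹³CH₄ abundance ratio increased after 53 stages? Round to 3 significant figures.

4.97

After 53 stages the ratio has grown by (√(17.03/16.03))^53 = (17.03/16.03)^(53/2).
= 1.06238^(53/2) = 4.97.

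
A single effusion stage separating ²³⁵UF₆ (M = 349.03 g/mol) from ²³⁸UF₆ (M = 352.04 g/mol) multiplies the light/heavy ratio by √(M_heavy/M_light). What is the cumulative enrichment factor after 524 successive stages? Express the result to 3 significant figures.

After 524 stages the ratio has grown by (√(352.04/349.03))^524 = (352.04/349.03)^(524/2).
= 1.00862^262 = 9.49.

9.49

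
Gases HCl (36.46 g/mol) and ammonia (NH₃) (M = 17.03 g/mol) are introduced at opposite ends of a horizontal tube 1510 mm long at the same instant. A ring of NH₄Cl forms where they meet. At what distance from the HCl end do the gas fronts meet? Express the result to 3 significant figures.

Distances travelled in equal time are proportional to diffusion rates, so d_HCl/d_NH₃ = √(M_NH₃/M_HCl) = √(17.03/36.46) = 0.6834.
With d_HCl + d_NH₃ = 1510 mm, d_NH₃ = 1510/(1 + 0.6834) = 897.0 mm.
d_HCl = 1510 − 897.0 = 613 mm.

613 mm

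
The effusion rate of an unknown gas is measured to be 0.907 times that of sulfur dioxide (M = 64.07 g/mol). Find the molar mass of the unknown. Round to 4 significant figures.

77.88 g/mol

Graham's law gives rate_X/rate_SO₂ = √(M_SO₂/M_X).
0.907 = √(64.07/M_X)
M_X = 64.07 / 0.907² = 64.07 / 0.8226 = 77.88 g/mol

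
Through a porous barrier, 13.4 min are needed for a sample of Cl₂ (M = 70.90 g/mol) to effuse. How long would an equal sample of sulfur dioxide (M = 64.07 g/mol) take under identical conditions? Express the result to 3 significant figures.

Since effusion rate ∝ 1/√M, t_SO₂/t_Cl₂ = √(M_SO₂/M_Cl₂) = √(64.07/70.90) = √0.9037 = 0.9506.
So the time for SO₂ is 13.4 × 0.9506 = 12.7 min.

12.7 min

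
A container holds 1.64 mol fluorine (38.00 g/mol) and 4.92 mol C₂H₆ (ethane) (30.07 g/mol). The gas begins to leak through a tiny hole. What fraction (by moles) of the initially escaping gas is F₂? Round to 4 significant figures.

Rate_i ∝ x_i/√M_i (Graham's law weighted by mole fraction), so the effusate composition follows n_i/√M_i.
Mole fraction of F₂ in the effusate = (n_F₂/√M_F₂) / (n_F₂/√M_F₂ + n_C₂H₆/√M_C₂H₆)
= (1.64/√38.00) / (1.64/√38.00 + 4.92/√30.07) = 0.2660/(0.2660 + 0.8972) = 0.2287.

0.2287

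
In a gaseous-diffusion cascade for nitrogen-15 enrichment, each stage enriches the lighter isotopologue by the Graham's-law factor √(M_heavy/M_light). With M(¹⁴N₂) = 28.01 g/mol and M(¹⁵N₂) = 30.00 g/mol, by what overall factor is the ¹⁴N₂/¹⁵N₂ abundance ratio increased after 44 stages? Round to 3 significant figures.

4.53

Each stage multiplies the ratio by α = √(30.00/28.01), so after 44 stages the overall factor is α^44 = (30.00/28.01)^(44/2).
= 1.07105^22 = 4.53.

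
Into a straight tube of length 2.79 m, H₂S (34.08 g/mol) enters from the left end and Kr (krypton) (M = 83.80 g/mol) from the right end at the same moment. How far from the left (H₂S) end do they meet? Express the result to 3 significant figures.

1.70 m

Distances travelled in equal time are proportional to diffusion rates, so d_H₂S/d_Kr = √(M_Kr/M_H₂S) = √(83.80/34.08) = 1.568.
With d_H₂S + d_Kr = 2.79 m, d_Kr = 2.79/(1 + 1.568) = 1.086 m.
d_H₂S = 2.79 − 1.086 = 1.70 m.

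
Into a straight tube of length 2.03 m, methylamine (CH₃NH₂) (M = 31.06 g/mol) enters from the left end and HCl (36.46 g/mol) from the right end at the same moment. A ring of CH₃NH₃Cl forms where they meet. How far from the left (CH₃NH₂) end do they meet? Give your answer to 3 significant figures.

Graham's law gives d_CH₃NH₂/d_HCl = rate_CH₃NH₂/rate_HCl = √(M_HCl/M_CH₃NH₂) = √(36.46/31.06) = 1.083.
With d_CH₃NH₂ + d_HCl = 2.03 m, d_HCl = 2.03/(1 + 1.083) = 0.9743 m.
d_CH₃NH₂ = 2.03 − 0.9743 = 1.06 m.

1.06 m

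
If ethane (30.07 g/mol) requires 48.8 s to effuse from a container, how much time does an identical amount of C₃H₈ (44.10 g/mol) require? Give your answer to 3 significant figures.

59.1 s

Using Graham's law: t_C₃H₈/t_C₂H₆ = √(M_C₃H₈/M_C₂H₆) = √(44.10/30.07) = √1.467 = 1.211.
So the time for C₃H₈ is 48.8 × 1.211 = 59.1 s.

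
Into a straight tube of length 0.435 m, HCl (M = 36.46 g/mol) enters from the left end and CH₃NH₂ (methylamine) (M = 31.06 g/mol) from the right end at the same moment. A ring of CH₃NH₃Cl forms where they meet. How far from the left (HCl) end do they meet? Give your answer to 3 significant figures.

Graham's law gives d_HCl/d_CH₃NH₂ = rate_HCl/rate_CH₃NH₂ = √(M_CH₃NH₂/M_HCl) = √(31.06/36.46) = 0.9230.
With d_HCl + d_CH₃NH₂ = 0.435 m, d_CH₃NH₂ = 0.435/(1 + 0.9230) = 0.2262 m.
d_HCl = 0.435 − 0.2262 = 0.209 m.

0.209 m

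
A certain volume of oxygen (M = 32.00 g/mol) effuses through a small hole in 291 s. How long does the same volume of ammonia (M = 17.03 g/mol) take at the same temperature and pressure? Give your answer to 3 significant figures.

Using Graham's law: t_NH₃/t_O₂ = √(M_NH₃/M_O₂) = √(17.03/32.00) = √0.5322 = 0.7295.
So the time for NH₃ is 291 × 0.7295 = 212 s.

212 s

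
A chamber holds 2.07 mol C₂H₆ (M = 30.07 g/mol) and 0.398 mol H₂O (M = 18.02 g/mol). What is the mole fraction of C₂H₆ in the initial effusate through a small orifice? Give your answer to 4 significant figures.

Each component's effusion rate ∝ (its partial pressure)·(1/√M) ∝ n_i/√M_i.
So x_C₂H₆ in the escaping gas = (n_C₂H₆/√M_C₂H₆) / Σ(n_i/√M_i)
= (2.07/√30.07) / (2.07/√30.07 + 0.398/√18.02) = 0.3775/(0.3775 + 0.09376) = 0.8010.

0.8010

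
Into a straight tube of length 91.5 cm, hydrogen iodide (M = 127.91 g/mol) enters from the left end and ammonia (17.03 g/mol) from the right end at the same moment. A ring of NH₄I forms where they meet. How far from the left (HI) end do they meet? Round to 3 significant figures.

Graham's law gives d_HI/d_NH₃ = rate_HI/rate_NH₃ = √(M_NH₃/M_HI) = √(17.03/127.91) = 0.3649.
With d_HI + d_NH₃ = 91.5 cm, d_NH₃ = 91.5/(1 + 0.3649) = 67.04 cm.
d_HI = 91.5 − 67.04 = 24.5 cm.

24.5 cm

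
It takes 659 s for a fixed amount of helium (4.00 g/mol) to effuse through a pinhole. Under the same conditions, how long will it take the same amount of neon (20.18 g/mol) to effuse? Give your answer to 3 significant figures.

1480 s

Graham's law gives t_Ne/t_He = √(M_Ne/M_He) = √(20.18/4.00) = √5.045 = 2.246.
So the time for Ne is 659 × 2.246 = 1480 s.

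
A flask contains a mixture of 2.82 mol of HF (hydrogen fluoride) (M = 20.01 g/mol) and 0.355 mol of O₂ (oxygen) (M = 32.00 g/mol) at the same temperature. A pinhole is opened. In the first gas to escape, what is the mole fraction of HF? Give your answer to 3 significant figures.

0.909

Rate_i ∝ x_i/√M_i (Graham's law weighted by mole fraction), so the effusate composition follows n_i/√M_i.
x_HF(eff) = (n_HF/√M_HF) / (n_HF/√M_HF + n_O₂/√M_O₂)
= (2.82/√20.01) / (2.82/√20.01 + 0.355/√32.00) = 0.6304/(0.6304 + 0.06276) = 0.909.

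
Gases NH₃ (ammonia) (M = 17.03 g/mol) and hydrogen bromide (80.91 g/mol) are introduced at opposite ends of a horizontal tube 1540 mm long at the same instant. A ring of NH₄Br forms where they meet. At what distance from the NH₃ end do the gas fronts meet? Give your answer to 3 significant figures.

Distances travelled in equal time are proportional to diffusion rates, so d_NH₃/d_HBr = √(M_HBr/M_NH₃) = √(80.91/17.03) = 2.180.
With d_NH₃ + d_HBr = 1540 mm, d_HBr = 1540/(1 + 2.180) = 484.3 mm.
d_NH₃ = 1540 − 484.3 = 1060 mm.

1060 mm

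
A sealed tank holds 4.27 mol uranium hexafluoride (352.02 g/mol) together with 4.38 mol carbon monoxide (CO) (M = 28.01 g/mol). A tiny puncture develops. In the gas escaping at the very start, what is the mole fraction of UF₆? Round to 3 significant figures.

Rate_i ∝ x_i/√M_i (Graham's law weighted by mole fraction), so the effusate composition follows n_i/√M_i.
Mole fraction of UF₆ in the effusate = (n_UF₆/√M_UF₆) / (n_UF₆/√M_UF₆ + n_CO/√M_CO)
= (4.27/√352.02) / (4.27/√352.02 + 4.38/√28.01) = 0.2276/(0.2276 + 0.8276) = 0.216.

0.216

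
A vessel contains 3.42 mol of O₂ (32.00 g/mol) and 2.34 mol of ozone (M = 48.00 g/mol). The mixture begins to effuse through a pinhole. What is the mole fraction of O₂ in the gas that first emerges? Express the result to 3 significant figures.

Rate_i ∝ x_i/√M_i (Graham's law weighted by mole fraction), so the effusate composition follows n_i/√M_i.
So x_O₂ in the escaping gas = (n_O₂/√M_O₂) / Σ(n_i/√M_i)
= (3.42/√32.00) / (3.42/√32.00 + 2.34/√48.00) = 0.6046/(0.6046 + 0.3377) = 0.642.

0.642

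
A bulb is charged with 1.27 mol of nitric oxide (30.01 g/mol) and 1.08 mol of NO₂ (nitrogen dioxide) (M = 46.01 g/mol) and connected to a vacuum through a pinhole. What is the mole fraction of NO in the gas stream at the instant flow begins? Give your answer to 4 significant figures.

0.5928

The effusion rate of species i is ∝ p_i/√M_i ∝ n_i/√M_i.
Mole fraction of NO in the effusate = (n_NO/√M_NO) / (n_NO/√M_NO + n_NO₂/√M_NO₂)
= (1.27/√30.01) / (1.27/√30.01 + 1.08/√46.01) = 0.2318/(0.2318 + 0.1592) = 0.5928.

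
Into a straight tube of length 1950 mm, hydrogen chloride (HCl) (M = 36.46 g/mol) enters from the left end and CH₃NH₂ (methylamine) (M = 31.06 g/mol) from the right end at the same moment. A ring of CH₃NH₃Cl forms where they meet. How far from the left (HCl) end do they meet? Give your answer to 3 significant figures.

936 mm

In equal time, each gas travels a distance ∝ its rate ∝ 1/√M, so d_HCl/d_CH₃NH₂ = √(M_CH₃NH₂/M_HCl) = √(31.06/36.46) = 0.9230.
With d_HCl + d_CH₃NH₂ = 1950 mm, d_CH₃NH₂ = 1950/(1 + 0.9230) = 1014 mm.
d_HCl = 1950 − 1014 = 936 mm.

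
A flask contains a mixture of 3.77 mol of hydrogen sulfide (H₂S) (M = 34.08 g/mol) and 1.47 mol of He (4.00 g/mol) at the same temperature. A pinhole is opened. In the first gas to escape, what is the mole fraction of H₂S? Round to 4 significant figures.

0.4677

Effusion rate of each component ∝ n_i/√M_i (partial pressure × 1/√M).
So x_H₂S in the escaping gas = (n_H₂S/√M_H₂S) / Σ(n_i/√M_i)
= (3.77/√34.08) / (3.77/√34.08 + 1.47/√4.00) = 0.6458/(0.6458 + 0.7350) = 0.4677.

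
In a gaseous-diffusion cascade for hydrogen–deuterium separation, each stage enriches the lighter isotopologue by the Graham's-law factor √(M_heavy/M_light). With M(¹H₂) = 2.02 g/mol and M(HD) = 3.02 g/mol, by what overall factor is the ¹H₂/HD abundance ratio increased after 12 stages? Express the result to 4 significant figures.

11.17

After 12 stages the ratio has grown by (√(3.02/2.02))^12 = (3.02/2.02)^(12/2).
= 1.49505^6 = 11.17.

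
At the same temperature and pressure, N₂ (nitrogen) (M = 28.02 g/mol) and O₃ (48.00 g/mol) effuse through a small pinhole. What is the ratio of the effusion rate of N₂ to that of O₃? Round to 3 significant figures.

Since effusion rate ∝ 1/√M, rate_N₂/rate_O₃ = √(M_O₃/M_N₂) = √(48.00/28.02) = √1.713 = 1.31.

1.31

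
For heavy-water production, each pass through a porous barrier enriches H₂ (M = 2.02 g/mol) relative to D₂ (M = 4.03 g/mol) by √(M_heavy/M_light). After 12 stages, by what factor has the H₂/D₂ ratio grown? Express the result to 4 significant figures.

Overall factor = α^12 with α = √(4.03/2.02), i.e. (4.03/2.02)^(12/2).
= 1.99505^6 = 63.06.

63.06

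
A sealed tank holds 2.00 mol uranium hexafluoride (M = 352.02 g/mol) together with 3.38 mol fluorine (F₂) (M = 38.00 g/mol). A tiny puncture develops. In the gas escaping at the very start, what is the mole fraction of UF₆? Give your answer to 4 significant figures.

0.1628

Effusion rate of each component ∝ n_i/√M_i (partial pressure × 1/√M).
Mole fraction of UF₆ in the effusate = (n_UF₆/√M_UF₆) / (n_UF₆/√M_UF₆ + n_F₂/√M_F₂)
= (2.00/√352.02) / (2.00/√352.02 + 3.38/√38.00) = 0.1066/(0.1066 + 0.5483) = 0.1628.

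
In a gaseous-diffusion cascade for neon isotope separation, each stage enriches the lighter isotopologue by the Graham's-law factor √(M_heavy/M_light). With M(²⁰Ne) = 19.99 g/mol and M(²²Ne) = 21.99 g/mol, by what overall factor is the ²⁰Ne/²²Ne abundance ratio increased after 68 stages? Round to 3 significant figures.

25.6

Each stage multiplies the ratio by α = √(21.99/19.99), so after 68 stages the overall factor is α^68 = (21.99/19.99)^(68/2).
= 1.10005^34 = 25.6.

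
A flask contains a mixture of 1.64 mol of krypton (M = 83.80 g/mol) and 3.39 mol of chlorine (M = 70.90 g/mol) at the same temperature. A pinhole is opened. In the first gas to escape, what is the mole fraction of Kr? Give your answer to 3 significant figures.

Effusion rate of each component ∝ n_i/√M_i (partial pressure × 1/√M).
Mole fraction of Kr in the effusate = (n_Kr/√M_Kr) / (n_Kr/√M_Kr + n_Cl₂/√M_Cl₂)
= (1.64/√83.80) / (1.64/√83.80 + 3.39/√70.90) = 0.1792/(0.1792 + 0.4026) = 0.308.

0.308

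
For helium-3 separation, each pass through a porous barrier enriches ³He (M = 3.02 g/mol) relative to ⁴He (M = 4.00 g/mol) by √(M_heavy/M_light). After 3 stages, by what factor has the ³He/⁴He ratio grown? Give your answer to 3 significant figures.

1.52

The single-stage factor is √(M_heavy/M_light), so 3 stages give [√(4.00/3.02)]^3 = (4.00/3.02)^(3/2).
= 1.32450^(3/2) = 1.52.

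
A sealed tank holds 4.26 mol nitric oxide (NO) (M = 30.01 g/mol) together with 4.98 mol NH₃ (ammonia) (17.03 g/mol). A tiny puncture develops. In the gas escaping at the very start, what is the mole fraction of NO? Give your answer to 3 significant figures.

Each component's effusion rate ∝ (its partial pressure)·(1/√M) ∝ n_i/√M_i.
So x_NO in the escaping gas = (n_NO/√M_NO) / Σ(n_i/√M_i)
= (4.26/√30.01) / (4.26/√30.01 + 4.98/√17.03) = 0.7776/(0.7776 + 1.207) = 0.392.

0.392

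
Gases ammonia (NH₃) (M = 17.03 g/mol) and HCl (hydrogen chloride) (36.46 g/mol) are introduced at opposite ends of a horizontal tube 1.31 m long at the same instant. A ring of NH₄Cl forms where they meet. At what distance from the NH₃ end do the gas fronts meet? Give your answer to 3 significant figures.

Distances travelled in equal time are proportional to diffusion rates, so d_NH₃/d_HCl = √(M_HCl/M_NH₃) = √(36.46/17.03) = 1.463.
With d_NH₃ + d_HCl = 1.31 m, d_HCl = 1.31/(1 + 1.463) = 0.5318 m.
d_NH₃ = 1.31 − 0.5318 = 0.778 m.

0.778 m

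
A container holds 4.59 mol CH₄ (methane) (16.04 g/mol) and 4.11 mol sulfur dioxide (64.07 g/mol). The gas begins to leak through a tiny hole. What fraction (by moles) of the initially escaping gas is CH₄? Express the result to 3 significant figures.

Rate_i ∝ x_i/√M_i (Graham's law weighted by mole fraction), so the effusate composition follows n_i/√M_i.
x_CH₄(eff) = (n_CH₄/√M_CH₄) / (n_CH₄/√M_CH₄ + n_SO₂/√M_SO₂)
= (4.59/√16.04) / (4.59/√16.04 + 4.11/√64.07) = 1.146/(1.146 + 0.5135) = 0.691.

0.691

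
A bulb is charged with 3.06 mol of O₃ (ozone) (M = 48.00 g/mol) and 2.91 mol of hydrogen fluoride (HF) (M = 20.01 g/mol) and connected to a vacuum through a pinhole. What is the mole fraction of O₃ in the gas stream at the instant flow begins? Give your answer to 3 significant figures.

0.404

The effusion rate of species i is ∝ p_i/√M_i ∝ n_i/√M_i.
x_O₃(eff) = (n_O₃/√M_O₃) / (n_O₃/√M_O₃ + n_HF/√M_HF)
= (3.06/√48.00) / (3.06/√48.00 + 2.91/√20.01) = 0.4417/(0.4417 + 0.6505) = 0.404.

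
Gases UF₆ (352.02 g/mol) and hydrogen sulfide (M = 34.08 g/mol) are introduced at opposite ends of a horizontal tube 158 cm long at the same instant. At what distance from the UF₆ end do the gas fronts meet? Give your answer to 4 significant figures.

37.49 cm

The fronts meet when d_UF₆ + d_H₂S = L with d_UF₆/d_H₂S = √(M_H₂S/M_UF₆) (Graham's law). Here √(M_H₂S/M_UF₆) = √(34.08/352.02) = 0.3111.
With d_UF₆ + d_H₂S = 158 cm, d_H₂S = 158/(1 + 0.3111) = 120.5 cm.
d_UF₆ = 158 − 120.5 = 37.49 cm.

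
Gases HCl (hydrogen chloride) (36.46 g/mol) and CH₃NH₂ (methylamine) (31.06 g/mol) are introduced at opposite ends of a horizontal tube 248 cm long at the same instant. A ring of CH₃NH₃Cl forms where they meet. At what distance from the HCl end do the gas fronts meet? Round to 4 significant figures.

Graham's law gives d_HCl/d_CH₃NH₂ = rate_HCl/rate_CH₃NH₂ = √(M_CH₃NH₂/M_HCl) = √(31.06/36.46) = 0.9230.
With d_HCl + d_CH₃NH₂ = 248 cm, d_CH₃NH₂ = 248/(1 + 0.9230) = 129.0 cm.
d_HCl = 248 − 129.0 = 119.0 cm.

119.0 cm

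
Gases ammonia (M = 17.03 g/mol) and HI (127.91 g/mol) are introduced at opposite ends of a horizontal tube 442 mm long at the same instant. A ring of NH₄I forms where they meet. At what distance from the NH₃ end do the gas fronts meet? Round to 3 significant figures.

Distances travelled in equal time are proportional to diffusion rates, so d_NH₃/d_HI = √(M_HI/M_NH₃) = √(127.91/17.03) = 2.741.
With d_NH₃ + d_HI = 442 mm, d_HI = 442/(1 + 2.741) = 118.2 mm.
d_NH₃ = 442 − 118.2 = 324 mm.

324 mm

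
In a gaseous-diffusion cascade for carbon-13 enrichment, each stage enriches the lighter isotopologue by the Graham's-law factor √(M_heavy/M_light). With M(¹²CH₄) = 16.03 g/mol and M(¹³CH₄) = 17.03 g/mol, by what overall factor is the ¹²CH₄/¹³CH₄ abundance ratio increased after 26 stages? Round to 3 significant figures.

2.20

Each stage multiplies the ratio by α = √(17.03/16.03), so after 26 stages the overall factor is α^26 = (17.03/16.03)^(26/2).
= 1.06238^13 = 2.20.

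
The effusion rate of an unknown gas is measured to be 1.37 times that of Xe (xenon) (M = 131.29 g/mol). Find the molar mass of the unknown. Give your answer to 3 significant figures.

70.0 g/mol

Using Graham's law: rate_X/rate_Xe = √(M_Xe/M_X).
1.37 = √(131.29/M_X)
M_X = 131.29 / 1.37² = 131.29 / 1.877 = 70.0 g/mol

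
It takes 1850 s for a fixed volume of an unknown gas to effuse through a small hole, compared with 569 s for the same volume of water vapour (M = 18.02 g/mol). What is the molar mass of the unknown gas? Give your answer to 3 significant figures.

190 g/mol

Using Graham's law: t_X/t_H₂O = √(M_X/M_H₂O).
1850/569 = 3.251 = √(M_X/18.02)
M_X = 18.02 × 3.251² = 18.02 × 10.57 = 190 g/mol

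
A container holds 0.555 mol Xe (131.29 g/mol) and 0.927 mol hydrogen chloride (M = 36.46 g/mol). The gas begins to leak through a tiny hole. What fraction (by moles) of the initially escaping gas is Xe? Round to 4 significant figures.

The effusion rate of species i is ∝ p_i/√M_i ∝ n_i/√M_i.
x_Xe(eff) = (n_Xe/√M_Xe) / (n_Xe/√M_Xe + n_HCl/√M_HCl)
= (0.555/√131.29) / (0.555/√131.29 + 0.927/√36.46) = 0.04844/(0.04844 + 0.1535) = 0.2398.

0.2398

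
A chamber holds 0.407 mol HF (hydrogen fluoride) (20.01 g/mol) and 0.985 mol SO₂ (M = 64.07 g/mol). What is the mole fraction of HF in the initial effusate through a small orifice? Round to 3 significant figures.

0.425

Rate_i ∝ x_i/√M_i (Graham's law weighted by mole fraction), so the effusate composition follows n_i/√M_i.
Mole fraction of HF in the effusate = (n_HF/√M_HF) / (n_HF/√M_HF + n_SO₂/√M_SO₂)
= (0.407/√20.01) / (0.407/√20.01 + 0.985/√64.07) = 0.09099/(0.09099 + 0.1231) = 0.425.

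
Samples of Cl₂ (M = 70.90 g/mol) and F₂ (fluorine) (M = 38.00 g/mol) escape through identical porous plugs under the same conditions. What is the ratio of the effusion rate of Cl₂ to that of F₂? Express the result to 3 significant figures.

Since effusion rate ∝ 1/√M, rate_Cl₂/rate_F₂ = √(M_F₂/M_Cl₂) = √(38.00/70.90) = √0.5360 = 0.732.

0.732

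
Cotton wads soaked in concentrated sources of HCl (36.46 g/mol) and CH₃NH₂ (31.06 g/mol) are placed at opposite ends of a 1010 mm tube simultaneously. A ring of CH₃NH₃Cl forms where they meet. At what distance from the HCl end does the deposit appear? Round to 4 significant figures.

484.8 mm

Distances travelled in equal time are proportional to diffusion rates, so d_HCl/d_CH₃NH₂ = √(M_CH₃NH₂/M_HCl) = √(31.06/36.46) = 0.9230.
With d_HCl + d_CH₃NH₂ = 1010 mm, d_CH₃NH₂ = 1010/(1 + 0.9230) = 525.2 mm.
d_HCl = 1010 − 525.2 = 484.8 mm.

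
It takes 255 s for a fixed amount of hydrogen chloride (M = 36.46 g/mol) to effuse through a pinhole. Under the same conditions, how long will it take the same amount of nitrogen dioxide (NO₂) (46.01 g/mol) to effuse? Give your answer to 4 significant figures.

Since effusion rate ∝ 1/√M, t_NO₂/t_HCl = √(M_NO₂/M_HCl) = √(46.01/36.46) = √1.262 = 1.123.
So the time for NO₂ is 255 × 1.123 = 286.5 s.

286.5 s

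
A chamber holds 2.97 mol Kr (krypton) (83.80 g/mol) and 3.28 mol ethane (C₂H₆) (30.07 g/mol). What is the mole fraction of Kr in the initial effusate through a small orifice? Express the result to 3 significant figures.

0.352

Each component's effusion rate ∝ (its partial pressure)·(1/√M) ∝ n_i/√M_i.
Mole fraction of Kr in the effusate = (n_Kr/√M_Kr) / (n_Kr/√M_Kr + n_C₂H₆/√M_C₂H₆)
= (2.97/√83.80) / (2.97/√83.80 + 3.28/√30.07) = 0.3244/(0.3244 + 0.5981) = 0.352.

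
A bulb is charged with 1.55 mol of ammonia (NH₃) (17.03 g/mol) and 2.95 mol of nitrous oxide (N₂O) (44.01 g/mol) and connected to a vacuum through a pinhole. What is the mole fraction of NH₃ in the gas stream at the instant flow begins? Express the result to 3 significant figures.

0.458

Rate_i ∝ x_i/√M_i (Graham's law weighted by mole fraction), so the effusate composition follows n_i/√M_i.
So x_NH₃ in the escaping gas = (n_NH₃/√M_NH₃) / Σ(n_i/√M_i)
= (1.55/√17.03) / (1.55/√17.03 + 2.95/√44.01) = 0.3756/(0.3756 + 0.4447) = 0.458.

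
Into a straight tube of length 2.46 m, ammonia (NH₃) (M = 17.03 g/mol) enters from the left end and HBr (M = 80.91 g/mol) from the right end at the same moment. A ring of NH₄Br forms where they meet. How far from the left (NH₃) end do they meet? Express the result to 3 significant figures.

1.69 m

Graham's law gives d_NH₃/d_HBr = rate_NH₃/rate_HBr = √(M_HBr/M_NH₃) = √(80.91/17.03) = 2.180.
With d_NH₃ + d_HBr = 2.46 m, d_HBr = 2.46/(1 + 2.180) = 0.7737 m.
d_NH₃ = 2.46 − 0.7737 = 1.69 m.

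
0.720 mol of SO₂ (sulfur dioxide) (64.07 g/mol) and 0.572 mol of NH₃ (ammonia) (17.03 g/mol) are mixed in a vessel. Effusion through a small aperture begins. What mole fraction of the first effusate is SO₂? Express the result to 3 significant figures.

Each component's effusion rate ∝ (its partial pressure)·(1/√M) ∝ n_i/√M_i.
Mole fraction of SO₂ in the effusate = (n_SO₂/√M_SO₂) / (n_SO₂/√M_SO₂ + n_NH₃/√M_NH₃)
= (0.720/√64.07) / (0.720/√64.07 + 0.572/√17.03) = 0.08995/(0.08995 + 0.1386) = 0.394.

0.394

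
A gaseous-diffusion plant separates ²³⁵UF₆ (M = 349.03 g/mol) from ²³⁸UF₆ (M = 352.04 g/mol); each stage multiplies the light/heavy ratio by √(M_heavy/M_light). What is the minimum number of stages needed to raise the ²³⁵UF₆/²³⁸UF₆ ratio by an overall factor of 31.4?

803

Single-stage factor α = √(352.04/349.03), so ln α = ½ ln(1.00862) = 0.004293.
Need α^N ≥ 31.4 ⇒ N ≥ ln(31.4) / ln α = 3.447 / 0.004293 = 802.80.
Minimum whole number of stages: N = 803.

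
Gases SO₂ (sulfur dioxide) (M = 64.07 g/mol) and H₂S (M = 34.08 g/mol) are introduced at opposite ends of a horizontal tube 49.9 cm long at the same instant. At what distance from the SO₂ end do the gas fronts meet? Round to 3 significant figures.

21.0 cm

The fronts meet when d_SO₂ + d_H₂S = L with d_SO₂/d_H₂S = √(M_H₂S/M_SO₂) (Graham's law). Here √(M_H₂S/M_SO₂) = √(34.08/64.07) = 0.7293.
With d_SO₂ + d_H₂S = 49.9 cm, d_H₂S = 49.9/(1 + 0.7293) = 28.86 cm.
d_SO₂ = 49.9 − 28.86 = 21.0 cm.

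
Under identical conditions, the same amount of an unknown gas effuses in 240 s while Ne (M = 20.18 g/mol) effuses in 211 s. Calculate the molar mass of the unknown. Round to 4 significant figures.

Using Graham's law: t_X/t_Ne = √(M_X/M_Ne).
240/211 = 1.137 = √(M_X/20.18)
M_X = 20.18 × 1.137² = 20.18 × 1.294 = 26.11 g/mol

26.11 g/mol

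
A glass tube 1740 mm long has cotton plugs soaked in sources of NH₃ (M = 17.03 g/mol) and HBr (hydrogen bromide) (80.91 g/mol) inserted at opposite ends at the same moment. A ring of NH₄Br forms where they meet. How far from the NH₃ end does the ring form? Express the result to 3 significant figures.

1190 mm

Graham's law gives d_NH₃/d_HBr = rate_NH₃/rate_HBr = √(M_HBr/M_NH₃) = √(80.91/17.03) = 2.180.
With d_NH₃ + d_HBr = 1740 mm, d_HBr = 1740/(1 + 2.180) = 547.2 mm.
d_NH₃ = 1740 − 547.2 = 1190 mm.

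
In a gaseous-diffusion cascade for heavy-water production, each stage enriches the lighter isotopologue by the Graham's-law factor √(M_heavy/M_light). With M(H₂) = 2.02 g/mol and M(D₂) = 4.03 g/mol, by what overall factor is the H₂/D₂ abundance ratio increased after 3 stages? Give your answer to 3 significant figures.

The single-stage factor is √(M_heavy/M_light), so 3 stages give [√(4.03/2.02)]^3 = (4.03/2.02)^(3/2).
= 1.99505^(3/2) = 2.82.

2.82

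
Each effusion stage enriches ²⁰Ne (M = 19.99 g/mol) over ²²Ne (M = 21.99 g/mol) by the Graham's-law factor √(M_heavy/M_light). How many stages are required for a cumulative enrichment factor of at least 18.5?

Single-stage factor α = √(21.99/19.99), so ln α = ½ ln(1.10005) = 0.04768.
Need α^N ≥ 18.5 ⇒ N ≥ ln(18.5) / ln α = 2.918 / 0.04768 = 61.20.
Rounding up, N = 62 stages.

62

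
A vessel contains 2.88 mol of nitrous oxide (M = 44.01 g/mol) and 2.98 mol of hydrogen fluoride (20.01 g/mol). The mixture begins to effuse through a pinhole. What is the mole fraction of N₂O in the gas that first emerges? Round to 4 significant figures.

Effusion rate of each component ∝ n_i/√M_i (partial pressure × 1/√M).
x_N₂O(eff) = (n_N₂O/√M_N₂O) / (n_N₂O/√M_N₂O + n_HF/√M_HF)
= (2.88/√44.01) / (2.88/√44.01 + 2.98/√20.01) = 0.4341/(0.4341 + 0.6662) = 0.3946.

0.3946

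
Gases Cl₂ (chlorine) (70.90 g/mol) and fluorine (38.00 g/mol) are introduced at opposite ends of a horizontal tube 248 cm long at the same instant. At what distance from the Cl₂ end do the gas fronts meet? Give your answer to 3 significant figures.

Distances travelled in equal time are proportional to diffusion rates, so d_Cl₂/d_F₂ = √(M_F₂/M_Cl₂) = √(38.00/70.90) = 0.7321.
With d_Cl₂ + d_F₂ = 248 cm, d_F₂ = 248/(1 + 0.7321) = 143.2 cm.
d_Cl₂ = 248 − 143.2 = 105 cm.

105 cm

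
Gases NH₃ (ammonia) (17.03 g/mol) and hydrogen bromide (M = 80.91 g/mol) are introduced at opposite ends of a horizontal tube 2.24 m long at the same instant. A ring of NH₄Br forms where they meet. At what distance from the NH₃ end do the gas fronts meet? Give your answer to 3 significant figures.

1.54 m

The fronts meet when d_NH₃ + d_HBr = L with d_NH₃/d_HBr = √(M_HBr/M_NH₃) (Graham's law). Here √(M_HBr/M_NH₃) = √(80.91/17.03) = 2.180.
With d_NH₃ + d_HBr = 2.24 m, d_HBr = 2.24/(1 + 2.180) = 0.7045 m.
d_NH₃ = 2.24 − 0.7045 = 1.54 m.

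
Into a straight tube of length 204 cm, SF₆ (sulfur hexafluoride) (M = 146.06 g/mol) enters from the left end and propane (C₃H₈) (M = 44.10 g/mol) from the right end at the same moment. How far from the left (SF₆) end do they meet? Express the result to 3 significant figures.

72.3 cm

Graham's law gives d_SF₆/d_C₃H₈ = rate_SF₆/rate_C₃H₈ = √(M_C₃H₈/M_SF₆) = √(44.10/146.06) = 0.5495.
With d_SF₆ + d_C₃H₈ = 204 cm, d_C₃H₈ = 204/(1 + 0.5495) = 131.7 cm.
d_SF₆ = 204 − 131.7 = 72.3 cm.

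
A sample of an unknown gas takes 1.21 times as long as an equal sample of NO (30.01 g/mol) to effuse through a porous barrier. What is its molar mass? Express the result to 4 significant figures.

Since effusion rate ∝ 1/√M, t_X/t_NO = √(M_X/M_NO).
1.21 = √(M_X/30.01)
M_X = 30.01 × 1.21² = 30.01 × 1.464 = 43.94 g/mol

43.94 g/mol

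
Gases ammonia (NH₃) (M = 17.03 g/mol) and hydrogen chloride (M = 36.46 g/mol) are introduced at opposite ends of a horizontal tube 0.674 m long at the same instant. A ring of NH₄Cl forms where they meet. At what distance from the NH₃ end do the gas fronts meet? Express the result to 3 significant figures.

Graham's law gives d_NH₃/d_HCl = rate_NH₃/rate_HCl = √(M_HCl/M_NH₃) = √(36.46/17.03) = 1.463.
With d_NH₃ + d_HCl = 0.674 m, d_HCl = 0.674/(1 + 1.463) = 0.2736 m.
d_NH₃ = 0.674 − 0.2736 = 0.400 m.

0.400 m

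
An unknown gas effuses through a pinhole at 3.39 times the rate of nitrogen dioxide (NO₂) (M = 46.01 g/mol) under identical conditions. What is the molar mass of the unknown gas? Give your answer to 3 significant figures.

Since effusion rate ∝ 1/√M, rate_X/rate_NO₂ = √(M_NO₂/M_X).
3.39 = √(46.01/M_X)
M_X = 46.01 / 3.39² = 46.01 / 11.49 = 4.00 g/mol

4.00 g/mol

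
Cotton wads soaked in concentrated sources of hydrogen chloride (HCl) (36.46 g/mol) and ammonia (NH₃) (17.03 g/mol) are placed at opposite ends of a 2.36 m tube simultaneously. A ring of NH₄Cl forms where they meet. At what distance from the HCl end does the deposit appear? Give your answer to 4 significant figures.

0.9581 m

Distances travelled in equal time are proportional to diffusion rates, so d_HCl/d_NH₃ = √(M_NH₃/M_HCl) = √(17.03/36.46) = 0.6834.
With d_HCl + d_NH₃ = 2.36 m, d_NH₃ = 2.36/(1 + 0.6834) = 1.402 m.
d_HCl = 2.36 − 1.402 = 0.9581 m.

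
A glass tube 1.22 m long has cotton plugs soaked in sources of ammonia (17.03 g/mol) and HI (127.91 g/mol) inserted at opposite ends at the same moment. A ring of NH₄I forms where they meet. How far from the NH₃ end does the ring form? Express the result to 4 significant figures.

Distances travelled in equal time are proportional to diffusion rates, so d_NH₃/d_HI = √(M_HI/M_NH₃) = √(127.91/17.03) = 2.741.
With d_NH₃ + d_HI = 1.22 m, d_HI = 1.22/(1 + 2.741) = 0.3262 m.
d_NH₃ = 1.22 − 0.3262 = 0.8938 m.

0.8938 m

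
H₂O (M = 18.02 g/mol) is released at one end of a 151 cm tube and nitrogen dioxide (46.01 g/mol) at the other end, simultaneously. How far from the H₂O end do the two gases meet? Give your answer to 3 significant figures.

Distances travelled in equal time are proportional to diffusion rates, so d_H₂O/d_NO₂ = √(M_NO₂/M_H₂O) = √(46.01/18.02) = 1.598.
With d_H₂O + d_NO₂ = 151 cm, d_NO₂ = 151/(1 + 1.598) = 58.12 cm.
d_H₂O = 151 − 58.12 = 92.9 cm.

92.9 cm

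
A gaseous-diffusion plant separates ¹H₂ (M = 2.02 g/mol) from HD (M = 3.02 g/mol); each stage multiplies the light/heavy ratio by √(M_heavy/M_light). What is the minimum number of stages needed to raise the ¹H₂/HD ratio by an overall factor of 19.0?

15

With α = √(3.02/2.02) per stage, ln α = ½ ln(1.49505) = 0.2011.
Need α^N ≥ 19.0 ⇒ N ≥ ln(19.0) / ln α = 2.944 / 0.2011 = 14.64.
Rounding up, N = 15 stages.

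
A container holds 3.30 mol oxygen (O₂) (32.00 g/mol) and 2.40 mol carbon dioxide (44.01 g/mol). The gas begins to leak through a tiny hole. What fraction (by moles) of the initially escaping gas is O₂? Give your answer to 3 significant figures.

0.617

Each component's effusion rate ∝ (its partial pressure)·(1/√M) ∝ n_i/√M_i.
x_O₂(eff) = (n_O₂/√M_O₂) / (n_O₂/√M_O₂ + n_CO₂/√M_CO₂)
= (3.30/√32.00) / (3.30/√32.00 + 2.40/√44.01) = 0.5834/(0.5834 + 0.3618) = 0.617.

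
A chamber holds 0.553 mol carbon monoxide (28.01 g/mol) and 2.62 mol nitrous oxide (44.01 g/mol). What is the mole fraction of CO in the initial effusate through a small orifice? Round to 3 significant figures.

0.209

The effusion rate of species i is ∝ p_i/√M_i ∝ n_i/√M_i.
x_CO(eff) = (n_CO/√M_CO) / (n_CO/√M_CO + n_N₂O/√M_N₂O)
= (0.553/√28.01) / (0.553/√28.01 + 2.62/√44.01) = 0.1045/(0.1045 + 0.3949) = 0.209.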